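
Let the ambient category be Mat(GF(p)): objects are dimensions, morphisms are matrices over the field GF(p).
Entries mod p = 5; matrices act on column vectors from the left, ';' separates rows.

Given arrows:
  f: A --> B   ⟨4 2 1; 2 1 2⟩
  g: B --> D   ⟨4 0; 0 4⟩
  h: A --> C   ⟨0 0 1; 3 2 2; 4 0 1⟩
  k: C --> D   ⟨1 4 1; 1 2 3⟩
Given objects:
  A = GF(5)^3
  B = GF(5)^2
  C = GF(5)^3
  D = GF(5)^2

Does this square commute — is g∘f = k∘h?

Answer: DOES NOT COMMUTE

Trace:
Along f;g (path 1):
  e0=⟨1,0,0⟩ f-->⟨4,2⟩ g-->⟨1,3⟩
  e1=⟨0,1,0⟩ f-->⟨2,1⟩ g-->⟨3,4⟩
  e2=⟨0,0,1⟩ f-->⟨1,2⟩ g-->⟨4,3⟩
  ⟦path⟧₁ = ⟨1 3 4; 3 4 3⟩
Along h;k (path 2):
  e0=⟨1,0,0⟩ h-->⟨0,3,4⟩ k-->⟨1,3⟩
  e1=⟨0,1,0⟩ h-->⟨0,2,0⟩ k-->⟨3,4⟩
  e2=⟨0,0,1⟩ h-->⟨1,2,1⟩ k-->⟨0,3⟩
  ⟦path⟧₂ = ⟨1 3 0; 3 4 3⟩
Equal? distinct morphisms ✗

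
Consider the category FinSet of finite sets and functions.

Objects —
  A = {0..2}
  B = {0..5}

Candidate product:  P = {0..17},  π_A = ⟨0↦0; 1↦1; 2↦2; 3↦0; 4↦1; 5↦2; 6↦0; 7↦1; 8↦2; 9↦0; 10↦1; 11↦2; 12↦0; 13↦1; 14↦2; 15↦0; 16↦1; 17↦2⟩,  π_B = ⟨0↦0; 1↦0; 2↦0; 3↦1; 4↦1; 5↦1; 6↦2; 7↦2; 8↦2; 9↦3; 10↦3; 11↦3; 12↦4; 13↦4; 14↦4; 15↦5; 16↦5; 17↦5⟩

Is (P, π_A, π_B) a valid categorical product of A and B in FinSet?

Answer: VALID PRODUCT

Work:
|A|·|B| = 3·6 = 18;  |P| = 18
Check the pairing map k ↦ (π_A(k), π_B(k)):
  0 ↦ (0,0)
  1 ↦ (1,0)
  2 ↦ (2,0)
  3 ↦ (0,1)
  4 ↦ (1,1)
  5 ↦ (2,1)
  6 ↦ (0,2)
  7 ↦ (1,2)
  8 ↦ (2,2)
  9 ↦ (0,3)
  10 ↦ (1,3)
  11 ↦ (2,3)
  12 ↦ (0,4)
  13 ↦ (1,4)
  14 ↦ (2,4)
  15 ↦ (0,5)
  16 ↦ (1,5)
  17 ↦ (2,5)
distinct pairs in image: 18 / 18 needed
  → bijection onto A×B; projections well-typed.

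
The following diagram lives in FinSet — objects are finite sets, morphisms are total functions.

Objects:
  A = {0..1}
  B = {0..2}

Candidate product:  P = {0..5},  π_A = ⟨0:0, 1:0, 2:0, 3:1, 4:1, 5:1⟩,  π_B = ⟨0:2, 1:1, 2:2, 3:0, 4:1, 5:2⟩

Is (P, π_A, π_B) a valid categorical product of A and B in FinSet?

Answer: NOT A VALID PRODUCT — duplicate pair at indices 2,0

Trace:
|A|·|B| = 2·3 = 6;  |P| = 6
Check the pairing map k ↦ (π_A(k), π_B(k)):
  0 : (0,2)
  1 : (0,1)
  2 : (0,2)  ✗ repeats pair of k=0
  3 : (1,0)
  4 : (1,1)
  5 : (1,2)
distinct pairs in image: 5 / 6 needed
  → (0,2) hit at k=0 and k=2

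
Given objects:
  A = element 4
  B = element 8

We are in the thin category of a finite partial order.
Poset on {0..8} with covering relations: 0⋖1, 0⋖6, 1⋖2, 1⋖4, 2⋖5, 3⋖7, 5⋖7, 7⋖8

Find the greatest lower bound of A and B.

Common predecessors of 4,8: {0,1}
  0 <= 1
  1 <= 1
glb = 1

Answer: A∧B = 1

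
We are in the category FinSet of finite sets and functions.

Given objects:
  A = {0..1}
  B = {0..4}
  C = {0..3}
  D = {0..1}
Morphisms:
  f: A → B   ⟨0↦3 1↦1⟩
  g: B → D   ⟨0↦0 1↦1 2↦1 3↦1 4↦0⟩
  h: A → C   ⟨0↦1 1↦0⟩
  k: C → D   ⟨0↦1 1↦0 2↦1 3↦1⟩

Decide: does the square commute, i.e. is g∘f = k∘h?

Along f;g (path 1):
  0 f→3 g→1
  1 f→1 g→1
  ⟦path⟧₁ = ⟨0↦1 1↦1⟩
Along h;k (path 2):
  0 h→1 k→0
  1 h→0 k→1
  ⟦path⟧₂ = ⟨0↦0 1↦1⟩
Equal? differ; not commutative

Answer: DOES NOT COMMUTE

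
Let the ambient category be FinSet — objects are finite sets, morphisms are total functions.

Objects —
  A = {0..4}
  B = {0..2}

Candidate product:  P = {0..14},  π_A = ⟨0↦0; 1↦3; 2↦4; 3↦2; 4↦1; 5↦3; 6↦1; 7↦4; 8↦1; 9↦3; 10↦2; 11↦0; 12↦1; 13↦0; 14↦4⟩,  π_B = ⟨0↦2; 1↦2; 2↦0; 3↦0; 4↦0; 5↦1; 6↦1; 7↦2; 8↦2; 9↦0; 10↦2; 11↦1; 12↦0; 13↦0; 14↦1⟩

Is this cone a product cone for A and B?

Answer: NOT A VALID PRODUCT — duplicate pair at indices 12,4

Trace:
|A|·|B| = 5·3 = 15;  |P| = 15
Check the pairing map k ↦ (π_A(k), π_B(k)):
  0 ↦ (0,2)
  1 ↦ (3,2)
  2 ↦ (4,0)
  3 ↦ (2,0)
  4 ↦ (1,0)
  5 ↦ (3,1)
  6 ↦ (1,1)
  7 ↦ (4,2)
  8 ↦ (1,2)
  9 ↦ (3,0)
  10 ↦ (2,2)
  11 ↦ (0,1)
  12 ↦ (1,0)  ✗ repeats pair of k=4
  13 ↦ (0,0)
  14 ↦ (4,1)
distinct pairs in image: 14 / 15 needed
  → (1,0) hit at k=4 and k=12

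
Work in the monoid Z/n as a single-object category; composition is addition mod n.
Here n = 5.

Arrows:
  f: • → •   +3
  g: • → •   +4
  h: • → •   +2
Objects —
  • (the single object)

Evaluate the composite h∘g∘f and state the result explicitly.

Answer: +4

Derivation:
  0 +3≡3 +4≡2 +2≡4  (mod 5)
result: +4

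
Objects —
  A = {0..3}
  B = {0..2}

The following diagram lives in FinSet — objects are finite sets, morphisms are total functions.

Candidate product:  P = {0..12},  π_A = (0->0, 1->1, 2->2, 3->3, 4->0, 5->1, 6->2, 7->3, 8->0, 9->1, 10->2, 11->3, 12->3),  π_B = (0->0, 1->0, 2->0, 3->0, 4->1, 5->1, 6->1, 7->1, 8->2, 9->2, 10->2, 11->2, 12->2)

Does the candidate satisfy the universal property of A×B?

Answer: NOT A VALID PRODUCT — |P|=13 ≠ |A|·|B|=12

Work:
|A|·|B| = 4·3 = 12;  |P| = 13
  → cardinalities differ; no bijection possible.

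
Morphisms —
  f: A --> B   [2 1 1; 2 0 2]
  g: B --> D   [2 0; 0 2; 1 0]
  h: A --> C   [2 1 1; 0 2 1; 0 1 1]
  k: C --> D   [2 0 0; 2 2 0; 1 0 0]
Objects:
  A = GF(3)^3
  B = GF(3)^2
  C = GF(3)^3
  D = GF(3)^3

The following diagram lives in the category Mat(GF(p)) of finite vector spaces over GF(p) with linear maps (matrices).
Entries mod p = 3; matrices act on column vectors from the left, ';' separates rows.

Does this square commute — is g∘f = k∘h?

Path 1 = f;g:
  e0=⟨1,0,0⟩ f-->⟨2,2⟩ g-->⟨1,1,2⟩
  e1=⟨0,1,0⟩ f-->⟨1,0⟩ g-->⟨2,0,1⟩
  e2=⟨0,0,1⟩ f-->⟨1,2⟩ g-->⟨2,1,1⟩
  composite₁ = [1 2 2; 1 0 1; 2 1 1]
Path 2 = h;k:
  e0=⟨1,0,0⟩ h-->⟨2,0,0⟩ k-->⟨1,1,2⟩
  e1=⟨0,1,0⟩ h-->⟨1,2,1⟩ k-->⟨2,0,1⟩
  e2=⟨0,0,1⟩ h-->⟨1,1,1⟩ k-->⟨2,1,1⟩
  composite₂ = [1 2 2; 1 0 1; 2 1 1]
Equal? equal; square commutes

Answer: COMMUTES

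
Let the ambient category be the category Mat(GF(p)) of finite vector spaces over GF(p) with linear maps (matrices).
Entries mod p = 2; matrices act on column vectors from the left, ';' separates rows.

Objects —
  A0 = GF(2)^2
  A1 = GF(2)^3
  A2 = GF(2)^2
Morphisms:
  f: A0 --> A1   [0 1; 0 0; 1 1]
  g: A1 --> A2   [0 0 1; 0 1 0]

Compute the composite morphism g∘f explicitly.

  e0=[1,0] f-->[0,0,1] g-->[1,0]
  e1=[0,1] f-->[1,0,1] g-->[1,0]
⟦path⟧: [1 1; 0 0]

Answer: [1 1; 0 0]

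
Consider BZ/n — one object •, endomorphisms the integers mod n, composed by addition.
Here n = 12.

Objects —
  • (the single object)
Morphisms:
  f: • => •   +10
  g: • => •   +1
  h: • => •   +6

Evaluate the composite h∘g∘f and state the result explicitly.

  0 +10≡10 +1≡11 +6≡5  (mod 12)
composite: +5

Answer: +5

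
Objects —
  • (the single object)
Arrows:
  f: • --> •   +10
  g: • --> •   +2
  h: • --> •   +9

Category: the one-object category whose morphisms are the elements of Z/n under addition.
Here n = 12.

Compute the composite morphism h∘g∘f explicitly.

Answer: +9

Derivation:
  0 +10≡10 +2≡0 +9≡9  (mod 12)
⟦path⟧: +9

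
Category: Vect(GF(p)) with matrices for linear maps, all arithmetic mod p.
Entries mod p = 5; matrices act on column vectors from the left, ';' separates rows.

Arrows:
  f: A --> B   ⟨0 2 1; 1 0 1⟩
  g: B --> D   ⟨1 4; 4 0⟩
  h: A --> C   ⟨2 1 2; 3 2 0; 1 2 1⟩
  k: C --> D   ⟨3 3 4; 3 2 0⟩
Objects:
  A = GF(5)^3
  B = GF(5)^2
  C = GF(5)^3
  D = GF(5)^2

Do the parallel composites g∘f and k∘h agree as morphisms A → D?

Answer: DOES NOT COMMUTE

Derivation:
Along f;g (path 1):
  e0=⟨1,0,0⟩ f-->⟨0,1⟩ g-->⟨4,0⟩
  e1=⟨0,1,0⟩ f-->⟨2,0⟩ g-->⟨2,3⟩
  e2=⟨0,0,1⟩ f-->⟨1,1⟩ g-->⟨0,4⟩
  result₁ = ⟨4 2 0; 0 3 4⟩
Along h;k (path 2):
  e0=⟨1,0,0⟩ h-->⟨2,3,1⟩ k-->⟨4,2⟩
  e1=⟨0,1,0⟩ h-->⟨1,2,2⟩ k-->⟨2,2⟩
  e2=⟨0,0,1⟩ h-->⟨2,0,1⟩ k-->⟨0,1⟩
  result₂ = ⟨4 2 0; 2 2 1⟩
Equal? distinct morphisms ✗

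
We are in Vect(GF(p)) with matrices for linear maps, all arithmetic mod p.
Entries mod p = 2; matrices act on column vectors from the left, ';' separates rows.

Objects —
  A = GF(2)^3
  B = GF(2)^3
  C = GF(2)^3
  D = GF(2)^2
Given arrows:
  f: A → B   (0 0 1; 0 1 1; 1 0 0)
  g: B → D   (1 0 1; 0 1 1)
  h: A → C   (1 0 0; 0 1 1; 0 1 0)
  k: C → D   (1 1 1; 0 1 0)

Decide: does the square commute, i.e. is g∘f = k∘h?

1) trace f;g:
  e0=⟨1,0,0⟩ f→⟨0,0,1⟩ g→⟨1,1⟩
  e1=⟨0,1,0⟩ f→⟨0,1,0⟩ g→⟨0,1⟩
  e2=⟨0,0,1⟩ f→⟨1,1,0⟩ g→⟨1,1⟩
  ⟦path⟧₁ = (1 0 1; 1 1 1)
2) trace h;k:
  e0=⟨1,0,0⟩ h→⟨1,0,0⟩ k→⟨1,0⟩
  e1=⟨0,1,0⟩ h→⟨0,1,1⟩ k→⟨0,1⟩
  e2=⟨0,0,1⟩ h→⟨0,1,0⟩ k→⟨1,1⟩
  ⟦path⟧₂ = (1 0 1; 0 1 1)
Equal? distinct morphisms ✗

Answer: DOES NOT COMMUTE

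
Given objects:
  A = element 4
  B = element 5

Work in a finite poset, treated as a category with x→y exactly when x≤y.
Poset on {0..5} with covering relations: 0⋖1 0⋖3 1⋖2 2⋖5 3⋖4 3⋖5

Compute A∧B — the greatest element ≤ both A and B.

Answer: A∧B = 3

Trace:
Lower bounds of A=4 and B=5: {0,3}
  0 <= 3
  3 <= 3
glb = 3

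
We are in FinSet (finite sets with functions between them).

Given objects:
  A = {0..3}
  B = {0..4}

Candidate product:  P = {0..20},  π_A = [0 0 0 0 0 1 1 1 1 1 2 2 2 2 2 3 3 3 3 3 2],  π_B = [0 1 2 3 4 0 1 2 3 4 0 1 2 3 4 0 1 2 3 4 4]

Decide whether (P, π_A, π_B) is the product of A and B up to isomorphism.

|A|·|B| = 4·5 = 20;  |P| = 21
  → cardinalities differ; no bijection possible.

Answer: NOT A VALID PRODUCT — |P|=21 ≠ |A|·|B|=20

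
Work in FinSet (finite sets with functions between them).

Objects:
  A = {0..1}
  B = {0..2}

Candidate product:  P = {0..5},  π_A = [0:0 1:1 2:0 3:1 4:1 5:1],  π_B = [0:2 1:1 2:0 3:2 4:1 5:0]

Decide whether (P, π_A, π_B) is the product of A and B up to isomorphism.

|A|·|B| = 2·3 = 6;  |P| = 6
Check the pairing map k ↦ (π_A(k), π_B(k)):
  0 : (0,2)
  1 : (1,1)
  2 : (0,0)
  3 : (1,2)
  4 : (1,1)  ✗ repeats pair of k=1
  5 : (1,0)
distinct pairs in image: 5 / 6 needed
  → (1,1) hit at k=1 and k=4

Answer: NOT A VALID PRODUCT — duplicate pair at indices 1,4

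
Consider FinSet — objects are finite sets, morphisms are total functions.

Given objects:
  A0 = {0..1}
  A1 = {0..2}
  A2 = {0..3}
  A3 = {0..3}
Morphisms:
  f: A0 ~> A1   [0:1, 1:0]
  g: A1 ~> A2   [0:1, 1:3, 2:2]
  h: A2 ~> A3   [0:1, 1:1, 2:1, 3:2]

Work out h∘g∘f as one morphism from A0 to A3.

Answer: [0:2, 1:1]

Derivation:
  0 f~>1 g~>3 h~>2
  1 f~>0 g~>1 h~>1
composite: [0:2, 1:1]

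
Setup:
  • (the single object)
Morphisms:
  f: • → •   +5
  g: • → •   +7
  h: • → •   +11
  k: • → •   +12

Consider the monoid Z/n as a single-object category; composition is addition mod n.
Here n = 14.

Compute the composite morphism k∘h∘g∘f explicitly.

Answer: +7

Derivation:
  0 +5≡5 +7≡12 +11≡9 +12≡7  (mod 14)
result: +7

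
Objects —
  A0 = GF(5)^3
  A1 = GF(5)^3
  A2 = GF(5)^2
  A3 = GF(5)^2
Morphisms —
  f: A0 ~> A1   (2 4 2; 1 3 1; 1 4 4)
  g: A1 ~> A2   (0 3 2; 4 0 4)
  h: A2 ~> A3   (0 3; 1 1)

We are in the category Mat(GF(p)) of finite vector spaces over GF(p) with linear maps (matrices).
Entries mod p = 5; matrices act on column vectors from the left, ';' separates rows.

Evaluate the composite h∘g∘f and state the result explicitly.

  e0=(1,0,0) f~>(2,1,1) g~>(0,2) h~>(1,2)
  e1=(0,1,0) f~>(4,3,4) g~>(2,2) h~>(1,4)
  e2=(0,0,1) f~>(2,1,4) g~>(1,4) h~>(2,0)
⟦path⟧: (1 1 2; 2 4 0)

Answer: (1 1 2; 2 4 0)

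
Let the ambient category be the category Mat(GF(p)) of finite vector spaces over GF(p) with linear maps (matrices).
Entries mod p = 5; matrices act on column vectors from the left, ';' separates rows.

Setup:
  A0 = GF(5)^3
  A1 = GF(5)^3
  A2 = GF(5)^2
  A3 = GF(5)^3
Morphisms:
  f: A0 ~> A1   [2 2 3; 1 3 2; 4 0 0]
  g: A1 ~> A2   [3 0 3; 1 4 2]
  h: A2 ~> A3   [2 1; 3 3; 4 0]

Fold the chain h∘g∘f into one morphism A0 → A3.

  e0=[1,0,0] f~>[2,1,4] g~>[3,4] h~>[0,1,2]
  e1=[0,1,0] f~>[2,3,0] g~>[1,4] h~>[1,0,4]
  e2=[0,0,1] f~>[3,2,0] g~>[4,1] h~>[4,0,1]
⟦path⟧: [0 1 4; 1 0 0; 2 4 1]

Answer: [0 1 4; 1 0 0; 2 4 1]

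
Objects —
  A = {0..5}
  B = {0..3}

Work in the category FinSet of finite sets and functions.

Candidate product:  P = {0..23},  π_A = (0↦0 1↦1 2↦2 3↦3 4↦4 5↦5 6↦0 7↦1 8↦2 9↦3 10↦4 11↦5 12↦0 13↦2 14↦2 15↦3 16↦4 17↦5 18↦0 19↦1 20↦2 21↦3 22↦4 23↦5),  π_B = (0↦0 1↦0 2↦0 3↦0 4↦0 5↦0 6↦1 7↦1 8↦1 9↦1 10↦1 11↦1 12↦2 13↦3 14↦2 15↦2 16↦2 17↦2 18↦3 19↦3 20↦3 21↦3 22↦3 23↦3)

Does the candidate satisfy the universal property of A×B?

Answer: NOT A VALID PRODUCT — duplicate pair at indices 20,13

Trace:
|A|·|B| = 6·4 = 24;  |P| = 24
Check the pairing map k ↦ (π_A(k), π_B(k)):
  0 ↦ (0,0)
  1 ↦ (1,0)
  2 ↦ (2,0)
  3 ↦ (3,0)
  4 ↦ (4,0)
  5 ↦ (5,0)
  6 ↦ (0,1)
  7 ↦ (1,1)
  8 ↦ (2,1)
  9 ↦ (3,1)
  10 ↦ (4,1)
  11 ↦ (5,1)
  12 ↦ (0,2)
  13 ↦ (2,3)
  14 ↦ (2,2)
  15 ↦ (3,2)
  16 ↦ (4,2)
  17 ↦ (5,2)
  18 ↦ (0,3)
  19 ↦ (1,3)
  20 ↦ (2,3)  ✗ repeats pair of k=13
  21 ↦ (3,3)
  22 ↦ (4,3)
  23 ↦ (5,3)
distinct pairs in image: 23 / 24 needed
  → (2,3) hit at k=13 and k=20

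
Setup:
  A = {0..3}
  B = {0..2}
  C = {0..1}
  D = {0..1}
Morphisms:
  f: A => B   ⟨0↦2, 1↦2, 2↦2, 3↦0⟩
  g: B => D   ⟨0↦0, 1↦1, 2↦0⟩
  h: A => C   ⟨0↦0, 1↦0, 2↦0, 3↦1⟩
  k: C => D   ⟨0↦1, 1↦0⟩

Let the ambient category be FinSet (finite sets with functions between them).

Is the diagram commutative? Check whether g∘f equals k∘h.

Answer: DOES NOT COMMUTE

Trace:
1) trace f;g:
  0 f=>2 g=>0
  1 f=>2 g=>0
  2 f=>2 g=>0
  3 f=>0 g=>0
  result₁ = ⟨0↦0, 1↦0, 2↦0, 3↦0⟩
2) trace h;k:
  0 h=>0 k=>1
  1 h=>0 k=>1
  2 h=>0 k=>1
  3 h=>1 k=>0
  result₂ = ⟨0↦1, 1↦1, 2↦1, 3↦0⟩
Equal? distinct morphisms ✗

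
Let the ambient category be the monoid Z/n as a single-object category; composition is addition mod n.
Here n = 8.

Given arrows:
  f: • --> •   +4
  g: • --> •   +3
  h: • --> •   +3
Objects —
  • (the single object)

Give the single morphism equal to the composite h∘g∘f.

Answer: +2

Work:
  0 +4≡4 +3≡7 +3≡2  (mod 8)
⟦path⟧: +2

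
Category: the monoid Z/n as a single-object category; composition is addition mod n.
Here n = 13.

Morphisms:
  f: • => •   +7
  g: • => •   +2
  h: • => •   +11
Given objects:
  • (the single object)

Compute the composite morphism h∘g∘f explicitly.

Answer: +7

Work:
  0 +7≡7 +2≡9 +11≡7  (mod 13)
⟦path⟧: +7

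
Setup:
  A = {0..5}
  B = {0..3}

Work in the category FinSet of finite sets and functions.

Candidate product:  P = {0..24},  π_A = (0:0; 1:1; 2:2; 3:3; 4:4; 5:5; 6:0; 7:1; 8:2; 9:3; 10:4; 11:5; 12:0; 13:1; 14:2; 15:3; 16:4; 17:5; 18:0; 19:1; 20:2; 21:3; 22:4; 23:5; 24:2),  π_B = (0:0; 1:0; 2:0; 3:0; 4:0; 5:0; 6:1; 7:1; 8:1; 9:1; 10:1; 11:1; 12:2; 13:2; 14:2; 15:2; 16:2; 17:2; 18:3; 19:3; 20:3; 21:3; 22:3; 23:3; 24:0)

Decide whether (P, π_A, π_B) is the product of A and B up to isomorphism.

|A|·|B| = 6·4 = 24;  |P| = 25
  → cardinalities differ; no bijection possible.

Answer: NOT A VALID PRODUCT — |P|=25 ≠ |A|·|B|=24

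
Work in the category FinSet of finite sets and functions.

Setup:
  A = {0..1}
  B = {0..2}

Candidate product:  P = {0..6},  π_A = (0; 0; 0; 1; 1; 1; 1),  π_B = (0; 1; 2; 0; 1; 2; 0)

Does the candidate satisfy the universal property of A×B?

|A|·|B| = 2·3 = 6;  |P| = 7
  → cardinalities differ; no bijection possible.

Answer: NOT A VALID PRODUCT — |P|=7 ≠ |A|·|B|=6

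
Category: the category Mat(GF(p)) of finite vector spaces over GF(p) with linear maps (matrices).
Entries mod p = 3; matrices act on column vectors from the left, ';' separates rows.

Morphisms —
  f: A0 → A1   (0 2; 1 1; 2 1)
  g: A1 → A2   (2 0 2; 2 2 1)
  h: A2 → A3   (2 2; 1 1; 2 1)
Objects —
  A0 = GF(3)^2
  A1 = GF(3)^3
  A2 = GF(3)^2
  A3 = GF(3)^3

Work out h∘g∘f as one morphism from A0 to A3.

Answer: (1 2; 2 1; 0 1)

Work:
  e0=(1,0) f→(0,1,2) g→(1,1) h→(1,2,0)
  e1=(0,1) f→(2,1,1) g→(0,1) h→(2,1,1)
result: (1 2; 2 1; 0 1)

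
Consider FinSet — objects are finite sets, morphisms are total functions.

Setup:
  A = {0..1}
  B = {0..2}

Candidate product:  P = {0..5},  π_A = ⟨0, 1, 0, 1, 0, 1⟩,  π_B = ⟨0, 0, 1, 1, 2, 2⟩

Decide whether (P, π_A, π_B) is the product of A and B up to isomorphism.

Answer: VALID PRODUCT

Trace:
|A|·|B| = 2·3 = 6;  |P| = 6
Check the pairing map k ↦ (π_A(k), π_B(k)):
  0 ↦ (0,0)
  1 ↦ (1,0)
  2 ↦ (0,1)
  3 ↦ (1,1)
  4 ↦ (0,2)
  5 ↦ (1,2)
distinct pairs in image: 6 / 6 needed
  → bijection onto A×B; projections well-typed.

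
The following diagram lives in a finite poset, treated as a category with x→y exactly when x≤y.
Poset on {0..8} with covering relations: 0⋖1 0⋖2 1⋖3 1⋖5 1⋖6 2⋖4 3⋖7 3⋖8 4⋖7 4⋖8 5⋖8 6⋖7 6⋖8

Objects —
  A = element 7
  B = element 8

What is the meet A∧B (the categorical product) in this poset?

Common predecessors of 7,8: {0,1,2,3,4,6}
  maximal lower bounds 3 and 4 are incomparable: neither 3⊑4 nor 4⊑3
→ no greatest lower bound exists

Answer: NO MEET EXISTS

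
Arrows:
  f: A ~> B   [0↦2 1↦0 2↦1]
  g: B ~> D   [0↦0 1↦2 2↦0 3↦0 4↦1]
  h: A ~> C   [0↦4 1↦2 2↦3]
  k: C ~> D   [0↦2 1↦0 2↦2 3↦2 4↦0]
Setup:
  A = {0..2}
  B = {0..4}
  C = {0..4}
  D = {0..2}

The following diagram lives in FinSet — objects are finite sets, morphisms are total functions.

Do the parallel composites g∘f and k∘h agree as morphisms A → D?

Along f;g (path 1):
  0 f~>2 g~>0
  1 f~>0 g~>0
  2 f~>1 g~>2
  result₁ = [0↦0 1↦0 2↦2]
Along h;k (path 2):
  0 h~>4 k~>0
  1 h~>2 k~>2
  2 h~>3 k~>2
  result₂ = [0↦0 1↦2 2↦2]
Equal? differ; not commutative

Answer: DOES NOT COMMUTE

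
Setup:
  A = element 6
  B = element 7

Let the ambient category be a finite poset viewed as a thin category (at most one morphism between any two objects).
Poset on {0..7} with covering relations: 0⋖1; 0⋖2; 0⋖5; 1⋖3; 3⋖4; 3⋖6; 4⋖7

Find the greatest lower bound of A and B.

Common predecessors of 6,7: {0,1,3}
  0 ≤ 3
  1 ≤ 3
  3 ≤ 3
glb = 3

Answer: A∧B = 3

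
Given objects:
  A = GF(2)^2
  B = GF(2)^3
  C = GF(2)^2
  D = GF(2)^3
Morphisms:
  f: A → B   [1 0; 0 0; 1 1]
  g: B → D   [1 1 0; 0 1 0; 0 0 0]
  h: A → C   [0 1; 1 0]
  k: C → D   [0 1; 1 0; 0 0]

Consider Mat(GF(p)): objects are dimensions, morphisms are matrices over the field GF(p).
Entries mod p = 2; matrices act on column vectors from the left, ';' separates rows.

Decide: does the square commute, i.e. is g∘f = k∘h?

Along f;g (path 1):
  e0=⟨1,0⟩ f→⟨1,0,1⟩ g→⟨1,0,0⟩
  e1=⟨0,1⟩ f→⟨0,0,1⟩ g→⟨0,0,0⟩
  result₁ = [1 0; 0 0; 0 0]
Along h;k (path 2):
  e0=⟨1,0⟩ h→⟨0,1⟩ k→⟨1,0,0⟩
  e1=⟨0,1⟩ h→⟨1,0⟩ k→⟨0,1,0⟩
  result₂ = [1 0; 0 1; 0 0]
Equal? distinct morphisms ✗

Answer: DOES NOT COMMUTE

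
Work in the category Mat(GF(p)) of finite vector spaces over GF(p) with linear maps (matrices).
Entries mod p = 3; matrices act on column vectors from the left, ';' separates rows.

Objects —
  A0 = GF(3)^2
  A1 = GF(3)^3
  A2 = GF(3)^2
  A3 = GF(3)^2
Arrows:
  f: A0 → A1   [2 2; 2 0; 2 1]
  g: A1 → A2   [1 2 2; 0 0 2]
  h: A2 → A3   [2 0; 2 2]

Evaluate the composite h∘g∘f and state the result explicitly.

Answer: [2 2; 1 0]

Derivation:
  e0=⟨1,0⟩ f→⟨2,2,2⟩ g→⟨1,1⟩ h→⟨2,1⟩
  e1=⟨0,1⟩ f→⟨2,0,1⟩ g→⟨1,2⟩ h→⟨2,0⟩
composite: [2 2; 1 0]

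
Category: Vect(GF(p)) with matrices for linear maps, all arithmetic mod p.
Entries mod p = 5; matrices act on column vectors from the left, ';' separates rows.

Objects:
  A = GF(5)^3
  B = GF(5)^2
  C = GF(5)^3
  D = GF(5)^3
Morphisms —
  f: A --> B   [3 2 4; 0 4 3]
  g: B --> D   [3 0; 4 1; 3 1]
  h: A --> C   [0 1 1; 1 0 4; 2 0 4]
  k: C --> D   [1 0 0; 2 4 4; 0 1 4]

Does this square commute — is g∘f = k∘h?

Answer: DOES NOT COMMUTE

Trace:
Path 1 = f;g:
  e0=[1,0,0] f-->[3,0] g-->[4,2,4]
  e1=[0,1,0] f-->[2,4] g-->[1,2,0]
  e2=[0,0,1] f-->[4,3] g-->[2,4,0]
  result₁ = [4 1 2; 2 2 4; 4 0 0]
Path 2 = h;k:
  e0=[1,0,0] h-->[0,1,2] k-->[0,2,4]
  e1=[0,1,0] h-->[1,0,0] k-->[1,2,0]
  e2=[0,0,1] h-->[1,4,4] k-->[1,4,0]
  result₂ = [0 1 1; 2 2 4; 4 0 0]
Equal? distinct morphisms ✗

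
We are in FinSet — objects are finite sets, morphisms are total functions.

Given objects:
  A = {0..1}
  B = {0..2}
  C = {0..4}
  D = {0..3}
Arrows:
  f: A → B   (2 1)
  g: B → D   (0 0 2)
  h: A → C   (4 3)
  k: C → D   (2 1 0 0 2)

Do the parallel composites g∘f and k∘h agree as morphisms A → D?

Path 1 = f;g:
  0 f→2 g→2
  1 f→1 g→0
  result₁ = (2 0)
Path 2 = h;k:
  0 h→4 k→2
  1 h→3 k→0
  result₂ = (2 0)
Equal? YES — commutes

Answer: COMMUTES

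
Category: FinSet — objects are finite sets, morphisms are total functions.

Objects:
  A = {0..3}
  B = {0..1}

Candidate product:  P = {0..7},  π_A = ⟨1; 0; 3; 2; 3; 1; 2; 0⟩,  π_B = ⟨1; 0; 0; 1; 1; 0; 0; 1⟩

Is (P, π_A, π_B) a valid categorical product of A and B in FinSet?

|A|·|B| = 4·2 = 8;  |P| = 8
Check the pairing map k ↦ (π_A(k), π_B(k)):
  0 : (1,1)
  1 : (0,0)
  2 : (3,0)
  3 : (2,1)
  4 : (3,1)
  5 : (1,0)
  6 : (2,0)
  7 : (0,1)
distinct pairs in image: 8 / 8 needed
  → bijection onto A×B; projections well-typed.

Answer: VALID PRODUCT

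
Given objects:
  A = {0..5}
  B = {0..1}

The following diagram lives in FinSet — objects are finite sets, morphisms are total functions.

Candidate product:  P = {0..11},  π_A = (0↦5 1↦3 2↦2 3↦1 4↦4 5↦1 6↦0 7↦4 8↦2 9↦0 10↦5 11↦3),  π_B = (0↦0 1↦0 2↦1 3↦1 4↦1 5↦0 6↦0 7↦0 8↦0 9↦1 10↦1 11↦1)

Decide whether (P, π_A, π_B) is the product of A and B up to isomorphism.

Answer: VALID PRODUCT

Derivation:
|A|·|B| = 6·2 = 12;  |P| = 12
Check the pairing map k ↦ (π_A(k), π_B(k)):
  0 ↦ (5,0)
  1 ↦ (3,0)
  2 ↦ (2,1)
  3 ↦ (1,1)
  4 ↦ (4,1)
  5 ↦ (1,0)
  6 ↦ (0,0)
  7 ↦ (4,0)
  8 ↦ (2,0)
  9 ↦ (0,1)
  10 ↦ (5,1)
  11 ↦ (3,1)
distinct pairs in image: 12 / 12 needed
  → bijection onto A×B; projections well-typed.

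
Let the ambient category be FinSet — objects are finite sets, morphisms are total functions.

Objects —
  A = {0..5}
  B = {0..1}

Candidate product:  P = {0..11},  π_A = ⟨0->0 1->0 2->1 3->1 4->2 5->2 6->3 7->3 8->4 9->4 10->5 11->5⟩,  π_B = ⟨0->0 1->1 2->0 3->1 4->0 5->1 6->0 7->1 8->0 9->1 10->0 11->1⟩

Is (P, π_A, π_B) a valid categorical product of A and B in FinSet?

Answer: VALID PRODUCT

Work:
|A|·|B| = 6·2 = 12;  |P| = 12
Check the pairing map k ↦ (π_A(k), π_B(k)):
  0 -> (0,0)
  1 -> (0,1)
  2 -> (1,0)
  3 -> (1,1)
  4 -> (2,0)
  5 -> (2,1)
  6 -> (3,0)
  7 -> (3,1)
  8 -> (4,0)
  9 -> (4,1)
  10 -> (5,0)
  11 -> (5,1)
distinct pairs in image: 12 / 12 needed
  → bijection onto A×B; projections well-typed.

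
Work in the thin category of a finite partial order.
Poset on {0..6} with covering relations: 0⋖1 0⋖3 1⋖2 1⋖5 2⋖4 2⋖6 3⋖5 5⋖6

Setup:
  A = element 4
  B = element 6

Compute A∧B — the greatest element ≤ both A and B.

{x : x≤A ∧ x≤B} = {0,1,2}  (A=4, B=6)
  0 ≤ 2
  1 ≤ 2
  2 ≤ 2
glb = 2

Answer: A∧B = 2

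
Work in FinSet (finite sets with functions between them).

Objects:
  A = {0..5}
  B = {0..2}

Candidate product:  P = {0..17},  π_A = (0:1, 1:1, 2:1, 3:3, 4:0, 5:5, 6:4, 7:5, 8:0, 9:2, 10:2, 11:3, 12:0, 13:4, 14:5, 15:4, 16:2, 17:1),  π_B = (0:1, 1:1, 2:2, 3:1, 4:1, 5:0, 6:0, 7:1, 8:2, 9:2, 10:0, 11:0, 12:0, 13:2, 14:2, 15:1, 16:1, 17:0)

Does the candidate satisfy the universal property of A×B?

|A|·|B| = 6·3 = 18;  |P| = 18
Check the pairing map k ↦ (π_A(k), π_B(k)):
  0 : (1,1)
  1 : (1,1)  ✗ repeats pair of k=0
  2 : (1,2)
  3 : (3,1)
  4 : (0,1)
  5 : (5,0)
  6 : (4,0)
  7 : (5,1)
  8 : (0,2)
  9 : (2,2)
  10 : (2,0)
  11 : (3,0)
  12 : (0,0)
  13 : (4,2)
  14 : (5,2)
  15 : (4,1)
  16 : (2,1)
  17 : (1,0)
distinct pairs in image: 17 / 18 needed
  → (1,1) hit at k=0 and k=1

Answer: NOT A VALID PRODUCT — duplicate pair at indices 1,0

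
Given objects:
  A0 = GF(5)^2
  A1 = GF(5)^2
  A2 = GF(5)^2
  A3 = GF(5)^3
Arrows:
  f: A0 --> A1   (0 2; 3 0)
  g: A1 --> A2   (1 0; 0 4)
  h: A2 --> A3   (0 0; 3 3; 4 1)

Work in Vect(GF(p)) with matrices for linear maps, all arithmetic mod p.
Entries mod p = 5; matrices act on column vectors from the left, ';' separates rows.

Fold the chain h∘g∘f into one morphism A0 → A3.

Answer: (0 0; 1 1; 2 3)

Derivation:
  e0=⟨1,0⟩ f-->⟨0,3⟩ g-->⟨0,2⟩ h-->⟨0,1,2⟩
  e1=⟨0,1⟩ f-->⟨2,0⟩ g-->⟨2,0⟩ h-->⟨0,1,3⟩
composite: (0 0; 1 1; 2 3)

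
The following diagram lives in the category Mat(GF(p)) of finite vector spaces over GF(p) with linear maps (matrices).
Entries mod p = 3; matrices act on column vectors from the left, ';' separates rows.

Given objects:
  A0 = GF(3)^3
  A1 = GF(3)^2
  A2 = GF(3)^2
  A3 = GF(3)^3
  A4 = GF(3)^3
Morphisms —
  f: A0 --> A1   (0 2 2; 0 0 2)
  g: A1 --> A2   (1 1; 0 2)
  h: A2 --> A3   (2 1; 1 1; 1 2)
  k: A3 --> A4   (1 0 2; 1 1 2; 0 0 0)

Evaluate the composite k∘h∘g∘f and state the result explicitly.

Answer: (0 2 0; 0 1 2; 0 0 0)

Derivation:
  e0=(1,0,0) f-->(0,0) g-->(0,0) h-->(0,0,0) k-->(0,0,0)
  e1=(0,1,0) f-->(2,0) g-->(2,0) h-->(1,2,2) k-->(2,1,0)
  e2=(0,0,1) f-->(2,2) g-->(1,1) h-->(0,2,0) k-->(0,2,0)
composite: (0 2 0; 0 1 2; 0 0 0)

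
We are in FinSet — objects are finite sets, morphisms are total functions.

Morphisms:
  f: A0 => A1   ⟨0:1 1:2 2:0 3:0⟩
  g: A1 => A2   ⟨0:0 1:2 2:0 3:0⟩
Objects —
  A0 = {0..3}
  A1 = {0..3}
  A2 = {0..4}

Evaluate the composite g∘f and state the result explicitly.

  0 f=>1 g=>2
  1 f=>2 g=>0
  2 f=>0 g=>0
  3 f=>0 g=>0
result: ⟨0:2 1:0 2:0 3:0⟩

Answer: ⟨0:2 1:0 2:0 3:0⟩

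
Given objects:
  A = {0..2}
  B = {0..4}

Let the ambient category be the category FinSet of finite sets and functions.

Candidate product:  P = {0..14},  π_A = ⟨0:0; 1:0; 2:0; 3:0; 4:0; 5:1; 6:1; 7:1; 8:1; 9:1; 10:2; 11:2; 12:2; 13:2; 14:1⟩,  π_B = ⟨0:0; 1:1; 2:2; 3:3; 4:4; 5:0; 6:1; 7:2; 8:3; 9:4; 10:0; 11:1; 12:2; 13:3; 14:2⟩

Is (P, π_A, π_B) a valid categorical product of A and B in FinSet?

|A|·|B| = 3·5 = 15;  |P| = 15
Check the pairing map k ↦ (π_A(k), π_B(k)):
  0 : (0,0)
  1 : (0,1)
  2 : (0,2)
  3 : (0,3)
  4 : (0,4)
  5 : (1,0)
  6 : (1,1)
  7 : (1,2)
  8 : (1,3)
  9 : (1,4)
  10 : (2,0)
  11 : (2,1)
  12 : (2,2)
  13 : (2,3)
  14 : (1,2)  ✗ repeats pair of k=7
distinct pairs in image: 14 / 15 needed
  → (1,2) hit at k=7 and k=14

Answer: NOT A VALID PRODUCT — duplicate pair at indices 7,14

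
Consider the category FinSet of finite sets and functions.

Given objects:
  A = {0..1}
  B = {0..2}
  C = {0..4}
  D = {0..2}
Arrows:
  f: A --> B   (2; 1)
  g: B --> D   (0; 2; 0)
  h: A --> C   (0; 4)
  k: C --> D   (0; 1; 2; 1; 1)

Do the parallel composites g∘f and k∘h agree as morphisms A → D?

Answer: DOES NOT COMMUTE

Trace:
Path 1 = f;g:
  0 f-->2 g-->0
  1 f-->1 g-->2
  ⟦path⟧₁ = (0; 2)
Path 2 = h;k:
  0 h-->0 k-->0
  1 h-->4 k-->1
  ⟦path⟧₂ = (0; 1)
Equal? NO — does not commute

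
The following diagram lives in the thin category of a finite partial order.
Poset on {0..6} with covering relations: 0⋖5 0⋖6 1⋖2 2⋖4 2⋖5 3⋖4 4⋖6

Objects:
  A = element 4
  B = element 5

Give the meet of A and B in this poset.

Answer: A∧B = 2

Work:
Lower bounds of A=4 and B=5: {1,2}
  1 <= 2
  2 <= 2
glb = 2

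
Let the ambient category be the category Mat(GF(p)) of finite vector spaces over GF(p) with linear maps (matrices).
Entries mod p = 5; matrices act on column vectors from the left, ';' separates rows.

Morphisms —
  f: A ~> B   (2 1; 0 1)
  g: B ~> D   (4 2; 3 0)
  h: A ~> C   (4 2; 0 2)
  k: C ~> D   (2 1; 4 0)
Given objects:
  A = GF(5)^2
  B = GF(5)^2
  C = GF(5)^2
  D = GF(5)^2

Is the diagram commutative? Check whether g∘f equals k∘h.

Path 1 = f;g:
  e0=(1,0) f~>(2,0) g~>(3,1)
  e1=(0,1) f~>(1,1) g~>(1,3)
  composite₁ = (3 1; 1 3)
Path 2 = h;k:
  e0=(1,0) h~>(4,0) k~>(3,1)
  e1=(0,1) h~>(2,2) k~>(1,3)
  composite₂ = (3 1; 1 3)
Equal? same morphism ✓

Answer: COMMUTES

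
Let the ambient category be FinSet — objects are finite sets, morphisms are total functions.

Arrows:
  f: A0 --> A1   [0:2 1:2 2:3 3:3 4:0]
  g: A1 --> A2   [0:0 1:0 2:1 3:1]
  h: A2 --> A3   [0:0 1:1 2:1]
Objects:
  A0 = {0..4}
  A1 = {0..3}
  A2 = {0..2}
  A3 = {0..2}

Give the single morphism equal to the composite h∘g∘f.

  0 f-->2 g-->1 h-->1
  1 f-->2 g-->1 h-->1
  2 f-->3 g-->1 h-->1
  3 f-->3 g-->1 h-->1
  4 f-->0 g-->0 h-->0
result: [0:1 1:1 2:1 3:1 4:0]

Answer: [0:1 1:1 2:1 3:1 4:0]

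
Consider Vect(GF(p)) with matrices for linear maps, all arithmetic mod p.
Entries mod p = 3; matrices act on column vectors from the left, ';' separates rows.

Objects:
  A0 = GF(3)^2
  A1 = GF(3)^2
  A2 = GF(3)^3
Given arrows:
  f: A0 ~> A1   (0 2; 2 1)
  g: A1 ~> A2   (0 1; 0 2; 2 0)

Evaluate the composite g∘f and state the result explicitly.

  e0=[1,0] f~>[0,2] g~>[2,1,0]
  e1=[0,1] f~>[2,1] g~>[1,2,1]
composite: (2 1; 1 2; 0 1)

Answer: (2 1; 1 2; 0 1)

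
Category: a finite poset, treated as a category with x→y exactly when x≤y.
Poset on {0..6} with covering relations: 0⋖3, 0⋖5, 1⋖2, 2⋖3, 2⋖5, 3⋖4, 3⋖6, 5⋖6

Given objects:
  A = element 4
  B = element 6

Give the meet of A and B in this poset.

Answer: A∧B = 3

Derivation:
Lower bounds of A=4 and B=6: {0,1,2,3}
  0 ≤ 3
  1 ≤ 3
  2 ≤ 3
  3 ≤ 3
glb = 3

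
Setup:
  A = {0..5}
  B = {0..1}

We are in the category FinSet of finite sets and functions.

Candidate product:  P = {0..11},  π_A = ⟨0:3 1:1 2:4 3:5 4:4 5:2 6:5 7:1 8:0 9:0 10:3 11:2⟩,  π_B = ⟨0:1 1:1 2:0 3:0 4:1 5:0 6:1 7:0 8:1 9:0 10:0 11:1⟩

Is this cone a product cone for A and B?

Answer: VALID PRODUCT

Trace:
|A|·|B| = 6·2 = 12;  |P| = 12
Check the pairing map k ↦ (π_A(k), π_B(k)):
  0 : (3,1)
  1 : (1,1)
  2 : (4,0)
  3 : (5,0)
  4 : (4,1)
  5 : (2,0)
  6 : (5,1)
  7 : (1,0)
  8 : (0,1)
  9 : (0,0)
  10 : (3,0)
  11 : (2,1)
distinct pairs in image: 12 / 12 needed
  → bijection onto A×B; projections well-typed.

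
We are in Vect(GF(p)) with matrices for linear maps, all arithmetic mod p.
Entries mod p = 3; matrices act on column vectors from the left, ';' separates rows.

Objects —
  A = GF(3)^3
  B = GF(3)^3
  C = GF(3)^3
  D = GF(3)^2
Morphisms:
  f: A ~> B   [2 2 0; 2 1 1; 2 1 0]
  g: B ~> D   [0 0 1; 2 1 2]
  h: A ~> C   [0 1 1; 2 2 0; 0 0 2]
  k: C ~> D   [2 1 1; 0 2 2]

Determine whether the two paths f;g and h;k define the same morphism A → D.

Path 1 = f;g:
  e0=⟨1,0,0⟩ f~>⟨2,2,2⟩ g~>⟨2,1⟩
  e1=⟨0,1,0⟩ f~>⟨2,1,1⟩ g~>⟨1,1⟩
  e2=⟨0,0,1⟩ f~>⟨0,1,0⟩ g~>⟨0,1⟩
  ⟦path⟧₁ = [2 1 0; 1 1 1]
Path 2 = h;k:
  e0=⟨1,0,0⟩ h~>⟨0,2,0⟩ k~>⟨2,1⟩
  e1=⟨0,1,0⟩ h~>⟨1,2,0⟩ k~>⟨1,1⟩
  e2=⟨0,0,1⟩ h~>⟨1,0,2⟩ k~>⟨1,1⟩
  ⟦path⟧₂ = [2 1 1; 1 1 1]
Equal? NO — does not commute

Answer: DOES NOT COMMUTE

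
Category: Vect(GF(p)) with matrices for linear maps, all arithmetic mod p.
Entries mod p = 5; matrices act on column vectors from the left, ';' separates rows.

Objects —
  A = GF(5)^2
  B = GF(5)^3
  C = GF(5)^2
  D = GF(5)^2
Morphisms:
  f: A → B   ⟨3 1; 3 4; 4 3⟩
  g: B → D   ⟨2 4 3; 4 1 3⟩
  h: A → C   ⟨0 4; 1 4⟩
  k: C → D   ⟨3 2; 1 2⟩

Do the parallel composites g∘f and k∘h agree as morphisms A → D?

Answer: DOES NOT COMMUTE

Work:
Along f;g (path 1):
  e0=(1,0) f→(3,3,4) g→(0,2)
  e1=(0,1) f→(1,4,3) g→(2,2)
  composite₁ = ⟨0 2; 2 2⟩
Along h;k (path 2):
  e0=(1,0) h→(0,1) k→(2,2)
  e1=(0,1) h→(4,4) k→(0,2)
  composite₂ = ⟨2 0; 2 2⟩
Equal? differ; not commutative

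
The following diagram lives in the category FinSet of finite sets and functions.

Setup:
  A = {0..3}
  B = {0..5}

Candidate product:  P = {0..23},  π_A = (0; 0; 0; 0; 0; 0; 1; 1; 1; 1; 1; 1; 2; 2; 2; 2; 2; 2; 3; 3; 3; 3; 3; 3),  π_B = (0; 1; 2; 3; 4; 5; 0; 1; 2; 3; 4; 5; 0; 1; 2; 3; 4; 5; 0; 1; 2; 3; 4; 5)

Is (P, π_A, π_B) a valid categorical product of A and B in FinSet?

Answer: VALID PRODUCT

Work:
|A|·|B| = 4·6 = 24;  |P| = 24
Check the pairing map k ↦ (π_A(k), π_B(k)):
  0 ↦ (0,0)
  1 ↦ (0,1)
  2 ↦ (0,2)
  3 ↦ (0,3)
  4 ↦ (0,4)
  5 ↦ (0,5)
  6 ↦ (1,0)
  7 ↦ (1,1)
  8 ↦ (1,2)
  9 ↦ (1,3)
  10 ↦ (1,4)
  11 ↦ (1,5)
  12 ↦ (2,0)
  13 ↦ (2,1)
  14 ↦ (2,2)
  15 ↦ (2,3)
  16 ↦ (2,4)
  17 ↦ (2,5)
  18 ↦ (3,0)
  19 ↦ (3,1)
  20 ↦ (3,2)
  21 ↦ (3,3)
  22 ↦ (3,4)
  23 ↦ (3,5)
distinct pairs in image: 24 / 24 needed
  → bijection onto A×B; projections well-typed.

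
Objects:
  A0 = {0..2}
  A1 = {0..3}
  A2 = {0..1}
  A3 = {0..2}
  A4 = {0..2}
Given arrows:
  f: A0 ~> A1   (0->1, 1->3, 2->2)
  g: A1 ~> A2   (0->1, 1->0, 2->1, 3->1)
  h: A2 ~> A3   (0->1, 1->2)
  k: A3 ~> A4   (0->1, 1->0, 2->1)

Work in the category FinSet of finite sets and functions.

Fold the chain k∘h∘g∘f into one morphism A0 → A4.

  0 f~>1 g~>0 h~>1 k~>0
  1 f~>3 g~>1 h~>2 k~>1
  2 f~>2 g~>1 h~>2 k~>1
result: (0->0, 1->1, 2->1)

Answer: (0->0, 1->1, 2->1)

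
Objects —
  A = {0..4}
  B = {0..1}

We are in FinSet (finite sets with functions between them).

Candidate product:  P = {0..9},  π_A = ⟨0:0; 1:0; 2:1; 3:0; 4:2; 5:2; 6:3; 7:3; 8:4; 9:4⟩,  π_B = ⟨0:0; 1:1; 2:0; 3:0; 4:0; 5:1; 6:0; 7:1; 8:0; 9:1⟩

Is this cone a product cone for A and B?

Answer: NOT A VALID PRODUCT — duplicate pair at indices 0,3

Work:
|A|·|B| = 5·2 = 10;  |P| = 10
Check the pairing map k ↦ (π_A(k), π_B(k)):
  0 : (0,0)
  1 : (0,1)
  2 : (1,0)
  3 : (0,0)  ✗ repeats pair of k=0
  4 : (2,0)
  5 : (2,1)
  6 : (3,0)
  7 : (3,1)
  8 : (4,0)
  9 : (4,1)
distinct pairs in image: 9 / 10 needed
  → (0,0) hit at k=0 and k=3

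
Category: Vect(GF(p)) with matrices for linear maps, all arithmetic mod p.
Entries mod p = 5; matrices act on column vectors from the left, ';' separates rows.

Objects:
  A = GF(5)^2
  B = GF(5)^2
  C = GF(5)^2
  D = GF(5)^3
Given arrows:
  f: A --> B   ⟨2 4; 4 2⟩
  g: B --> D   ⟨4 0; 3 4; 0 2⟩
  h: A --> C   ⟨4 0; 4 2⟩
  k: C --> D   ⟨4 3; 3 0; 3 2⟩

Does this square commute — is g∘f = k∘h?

Answer: DOES NOT COMMUTE

Work:
Path 1 = f;g:
  e0=(1,0) f-->(2,4) g-->(3,2,3)
  e1=(0,1) f-->(4,2) g-->(1,0,4)
  ⟦path⟧₁ = ⟨3 1; 2 0; 3 4⟩
Path 2 = h;k:
  e0=(1,0) h-->(4,4) k-->(3,2,0)
  e1=(0,1) h-->(0,2) k-->(1,0,4)
  ⟦path⟧₂ = ⟨3 1; 2 0; 0 4⟩
Equal? NO — does not commute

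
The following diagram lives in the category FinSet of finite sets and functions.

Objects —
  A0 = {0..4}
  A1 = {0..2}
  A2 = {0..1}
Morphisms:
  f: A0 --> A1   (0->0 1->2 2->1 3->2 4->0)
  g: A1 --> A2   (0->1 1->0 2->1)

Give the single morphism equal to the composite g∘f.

Answer: (0->1 1->1 2->0 3->1 4->1)

Trace:
  0 f-->0 g-->1
  1 f-->2 g-->1
  2 f-->1 g-->0
  3 f-->2 g-->1
  4 f-->0 g-->1
composite: (0->1 1->1 2->0 3->1 4->1)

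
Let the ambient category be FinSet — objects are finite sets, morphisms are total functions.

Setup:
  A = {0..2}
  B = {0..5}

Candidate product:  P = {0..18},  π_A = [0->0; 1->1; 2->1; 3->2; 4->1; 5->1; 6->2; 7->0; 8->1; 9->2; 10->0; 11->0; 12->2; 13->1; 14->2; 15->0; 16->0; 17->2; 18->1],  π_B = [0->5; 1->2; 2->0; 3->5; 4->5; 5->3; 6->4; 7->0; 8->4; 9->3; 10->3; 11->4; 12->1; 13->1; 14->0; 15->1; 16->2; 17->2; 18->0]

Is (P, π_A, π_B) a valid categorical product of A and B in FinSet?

|A|·|B| = 3·6 = 18;  |P| = 19
  → cardinalities differ; no bijection possible.

Answer: NOT A VALID PRODUCT — |P|=19 ≠ |A|·|B|=18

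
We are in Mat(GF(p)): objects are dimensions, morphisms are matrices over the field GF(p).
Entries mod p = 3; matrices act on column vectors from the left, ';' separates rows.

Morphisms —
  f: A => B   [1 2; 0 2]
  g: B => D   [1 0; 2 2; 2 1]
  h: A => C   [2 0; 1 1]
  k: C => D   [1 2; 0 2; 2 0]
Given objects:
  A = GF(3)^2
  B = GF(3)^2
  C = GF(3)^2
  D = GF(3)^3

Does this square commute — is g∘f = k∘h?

Path 1 = f;g:
  e0=⟨1,0⟩ f=>⟨1,0⟩ g=>⟨1,2,2⟩
  e1=⟨0,1⟩ f=>⟨2,2⟩ g=>⟨2,2,0⟩
  composite₁ = [1 2; 2 2; 2 0]
Path 2 = h;k:
  e0=⟨1,0⟩ h=>⟨2,1⟩ k=>⟨1,2,1⟩
  e1=⟨0,1⟩ h=>⟨0,1⟩ k=>⟨2,2,0⟩
  composite₂ = [1 2; 2 2; 1 0]
Equal? differ; not commutative

Answer: DOES NOT COMMUTE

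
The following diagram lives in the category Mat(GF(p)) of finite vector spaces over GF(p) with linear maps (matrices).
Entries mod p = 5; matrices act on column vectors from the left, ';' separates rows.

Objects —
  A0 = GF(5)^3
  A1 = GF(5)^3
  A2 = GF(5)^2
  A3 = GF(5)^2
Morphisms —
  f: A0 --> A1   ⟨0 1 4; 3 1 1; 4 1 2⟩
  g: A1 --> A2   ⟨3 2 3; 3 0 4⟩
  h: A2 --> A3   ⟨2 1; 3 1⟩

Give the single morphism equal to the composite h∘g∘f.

Answer: ⟨2 3 0; 0 1 0⟩

Trace:
  e0=⟨1,0,0⟩ f-->⟨0,3,4⟩ g-->⟨3,1⟩ h-->⟨2,0⟩
  e1=⟨0,1,0⟩ f-->⟨1,1,1⟩ g-->⟨3,2⟩ h-->⟨3,1⟩
  e2=⟨0,0,1⟩ f-->⟨4,1,2⟩ g-->⟨0,0⟩ h-->⟨0,0⟩
composite: ⟨2 3 0; 0 1 0⟩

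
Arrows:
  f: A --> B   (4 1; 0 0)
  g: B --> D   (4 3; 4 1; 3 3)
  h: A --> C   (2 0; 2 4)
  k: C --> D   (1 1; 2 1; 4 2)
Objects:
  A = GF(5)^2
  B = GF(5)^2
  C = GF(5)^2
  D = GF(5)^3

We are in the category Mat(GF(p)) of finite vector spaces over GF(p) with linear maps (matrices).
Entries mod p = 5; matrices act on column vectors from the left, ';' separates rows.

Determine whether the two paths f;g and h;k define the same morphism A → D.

Answer: DOES NOT COMMUTE

Work:
1) trace f;g:
  e0=(1,0) f-->(4,0) g-->(1,1,2)
  e1=(0,1) f-->(1,0) g-->(4,4,3)
  composite₁ = (1 4; 1 4; 2 3)
2) trace h;k:
  e0=(1,0) h-->(2,2) k-->(4,1,2)
  e1=(0,1) h-->(0,4) k-->(4,4,3)
  composite₂ = (4 4; 1 4; 2 3)
Equal? NO — does not commute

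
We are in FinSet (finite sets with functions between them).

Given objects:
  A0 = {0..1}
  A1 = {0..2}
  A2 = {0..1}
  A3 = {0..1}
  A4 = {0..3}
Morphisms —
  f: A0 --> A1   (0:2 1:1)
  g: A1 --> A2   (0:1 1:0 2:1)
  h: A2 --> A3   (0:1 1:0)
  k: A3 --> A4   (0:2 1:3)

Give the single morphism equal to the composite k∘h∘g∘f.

Answer: (0:2 1:3)

Derivation:
  0 f-->2 g-->1 h-->0 k-->2
  1 f-->1 g-->0 h-->1 k-->3
result: (0:2 1:3)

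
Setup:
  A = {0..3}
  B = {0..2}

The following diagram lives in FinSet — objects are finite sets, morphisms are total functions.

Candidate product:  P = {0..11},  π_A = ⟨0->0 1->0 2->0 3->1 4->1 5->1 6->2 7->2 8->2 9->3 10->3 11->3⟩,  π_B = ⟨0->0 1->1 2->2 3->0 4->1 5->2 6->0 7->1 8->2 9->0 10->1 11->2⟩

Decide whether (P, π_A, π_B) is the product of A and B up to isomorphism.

|A|·|B| = 4·3 = 12;  |P| = 12
Check the pairing map k ↦ (π_A(k), π_B(k)):
  0 -> (0,0)
  1 -> (0,1)
  2 -> (0,2)
  3 -> (1,0)
  4 -> (1,1)
  5 -> (1,2)
  6 -> (2,0)
  7 -> (2,1)
  8 -> (2,2)
  9 -> (3,0)
  10 -> (3,1)
  11 -> (3,2)
distinct pairs in image: 12 / 12 needed
  → bijection onto A×B; projections well-typed.

Answer: VALID PRODUCT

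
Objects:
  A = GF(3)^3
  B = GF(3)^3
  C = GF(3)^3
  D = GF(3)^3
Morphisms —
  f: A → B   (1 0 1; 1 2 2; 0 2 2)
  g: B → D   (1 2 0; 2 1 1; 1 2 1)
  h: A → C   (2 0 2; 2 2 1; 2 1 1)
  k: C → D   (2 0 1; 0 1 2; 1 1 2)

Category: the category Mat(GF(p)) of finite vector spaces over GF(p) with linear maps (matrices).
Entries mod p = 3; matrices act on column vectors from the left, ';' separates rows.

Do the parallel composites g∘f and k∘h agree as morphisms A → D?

Answer: DOES NOT COMMUTE

Trace:
1) trace f;g:
  e0=(1,0,0) f→(1,1,0) g→(0,0,0)
  e1=(0,1,0) f→(0,2,2) g→(1,1,0)
  e2=(0,0,1) f→(1,2,2) g→(2,0,1)
  composite₁ = (0 1 2; 0 1 0; 0 0 1)
2) trace h;k:
  e0=(1,0,0) h→(2,2,2) k→(0,0,2)
  e1=(0,1,0) h→(0,2,1) k→(1,1,1)
  e2=(0,0,1) h→(2,1,1) k→(2,0,2)
  composite₂ = (0 1 2; 0 1 0; 2 1 2)
Equal? differ; not commutative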